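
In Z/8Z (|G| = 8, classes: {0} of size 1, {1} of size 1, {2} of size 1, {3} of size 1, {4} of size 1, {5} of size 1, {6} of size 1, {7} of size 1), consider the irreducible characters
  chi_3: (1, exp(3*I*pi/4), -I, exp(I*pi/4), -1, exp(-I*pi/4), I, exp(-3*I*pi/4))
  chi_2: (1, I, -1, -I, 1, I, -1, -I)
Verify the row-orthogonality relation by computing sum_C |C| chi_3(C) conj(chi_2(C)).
Sum = 0; so <chi_3, chi_2> = 0 (distinct irreducibles are orthogonal).

Justification: Compute term by term over conjugacy classes (|C| * chi_3(C) * conj(chi_2(C))):
  1*(1)*conj(1) + 1*(exp(3*I*pi/4))*conj(I) + 1*(-I)*conj(-1) + 1*(exp(I*pi/4))*conj(-I) + 1*(-1)*conj(1) + 1*(exp(-I*pi/4))*conj(I) + 1*(I)*conj(-1) + 1*(exp(-3*I*pi/4))*conj(-I)
  = (1) + (-exp(-3*I*pi/4)) + (I) + (exp(3*I*pi/4)) + (-1) + (-exp(I*pi/4)) + (-I) + (exp(-I*pi/4))
  = 0.
(Exp terms are combined using exp(i*s)*conj(exp(i*t)) = exp(i*(s-t)), and sums of them are collapsed using the identity that for every m > 1 the m distinct m-th roots of unity sum to 0, e.g. 1 + exp(2*I*pi/3) + exp(-2*I*pi/3) = 0.)
Dividing by |G| = 8 gives 0/8 = 0, matching the row-orthogonality relation <chi_3, chi_2> = [chi_3 = chi_2].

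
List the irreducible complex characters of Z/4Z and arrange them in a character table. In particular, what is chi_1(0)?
Character table of Z/4Z (irreps indexed chi_0,...,chi_3 with chi_k(m) = zeta_4^(k*m), zeta_4 = exp(2*pi*i/4)):
  irrep \ class  {0} (size 1)  {1} (size 1)  {2} (size 1)  {3} (size 1)
  chi_0          1             1             1             1           
  chi_1          1             I             -1            -I          
  chi_2          1             -1            1             -1          
  chi_3          1             -I            -1            I           

Spot check: chi_1(0) = zeta_4^(1*0) = zeta_4^0 = 1.

Solution. Z/4Z is abelian, so all 4 irreducible complex representations are 1-dimensional. They are given by chi_k(m) = zeta_4^(k*m) for k = 0,...,3. Row orthogonality: sum_m chi_k(m) conj(chi_l(m)) = 4 * [k = l].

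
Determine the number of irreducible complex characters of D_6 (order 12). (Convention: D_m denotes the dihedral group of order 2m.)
6

Derivation: The number of irreducible complex representations of a finite group equals its number of conjugacy classes. D_6 has 6 conjugacy classes (n/2 + 3 for n even), so D_6 (order 12) has exactly 6 irreducible complex representations.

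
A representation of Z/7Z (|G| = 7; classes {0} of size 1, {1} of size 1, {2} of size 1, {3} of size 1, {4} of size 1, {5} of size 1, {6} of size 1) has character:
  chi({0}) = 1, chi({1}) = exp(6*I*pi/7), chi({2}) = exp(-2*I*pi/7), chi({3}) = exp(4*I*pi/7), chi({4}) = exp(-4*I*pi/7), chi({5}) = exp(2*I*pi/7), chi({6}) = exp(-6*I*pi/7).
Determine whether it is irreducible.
Irreducible: <chi, chi> = 1.

Proof sketch: <chi, chi> = (1/|G|) sum_C |C| * |chi(C)|^2 = (1/7)[1*|1|^2 + 1*|exp(6*I*pi/7)|^2 + 1*|exp(-2*I*pi/7)|^2 + 1*|exp(4*I*pi/7)|^2 + 1*|exp(-4*I*pi/7)|^2 + 1*|exp(2*I*pi/7)|^2 + 1*|exp(-6*I*pi/7)|^2]
  = (1/7)[(1) + (1) + (1) + (1) + (1) + (1) + (1)] = 7/7 = 1.
(Exp terms are combined using exp(i*s)*conj(exp(i*t)) = exp(i*(s-t)), and sums of them are collapsed using the identity that for every m > 1 the m distinct m-th roots of unity sum to 0, e.g. 1 + exp(2*I*pi/3) + exp(-2*I*pi/3) = 0.)
A character is irreducible iff <chi, chi> = 1, so this representation is irreducible.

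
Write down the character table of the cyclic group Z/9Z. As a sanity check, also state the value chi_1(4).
Character table of Z/9Z (irreps indexed chi_0,...,chi_8 with chi_k(m) = zeta_9^(k*m), zeta_9 = exp(2*pi*i/9)):
  irrep \ class  {0} (size 1)  {1} (size 1)    {2} (size 1)    {3} (size 1)    {4} (size 1)    {5} (size 1)    {6} (size 1)    {7} (size 1)    {8} (size 1)  
  chi_0          1             1               1               1               1               1               1               1               1             
  chi_1          1             exp(2*I*pi/9)   exp(4*I*pi/9)   exp(2*I*pi/3)   exp(8*I*pi/9)   exp(-8*I*pi/9)  exp(-2*I*pi/3)  exp(-4*I*pi/9)  exp(-2*I*pi/9)
  chi_2          1             exp(4*I*pi/9)   exp(8*I*pi/9)   exp(-2*I*pi/3)  exp(-2*I*pi/9)  exp(2*I*pi/9)   exp(2*I*pi/3)   exp(-8*I*pi/9)  exp(-4*I*pi/9)
  chi_3          1             exp(2*I*pi/3)   exp(-2*I*pi/3)  1               exp(2*I*pi/3)   exp(-2*I*pi/3)  1               exp(2*I*pi/3)   exp(-2*I*pi/3)
  chi_4          1             exp(8*I*pi/9)   exp(-2*I*pi/9)  exp(2*I*pi/3)   exp(-4*I*pi/9)  exp(4*I*pi/9)   exp(-2*I*pi/3)  exp(2*I*pi/9)   exp(-8*I*pi/9)
  chi_5          1             exp(-8*I*pi/9)  exp(2*I*pi/9)   exp(-2*I*pi/3)  exp(4*I*pi/9)   exp(-4*I*pi/9)  exp(2*I*pi/3)   exp(-2*I*pi/9)  exp(8*I*pi/9) 
  chi_6          1             exp(-2*I*pi/3)  exp(2*I*pi/3)   1               exp(-2*I*pi/3)  exp(2*I*pi/3)   1               exp(-2*I*pi/3)  exp(2*I*pi/3) 
  chi_7          1             exp(-4*I*pi/9)  exp(-8*I*pi/9)  exp(2*I*pi/3)   exp(2*I*pi/9)   exp(-2*I*pi/9)  exp(-2*I*pi/3)  exp(8*I*pi/9)   exp(4*I*pi/9) 
  chi_8          1             exp(-2*I*pi/9)  exp(-4*I*pi/9)  exp(-2*I*pi/3)  exp(-8*I*pi/9)  exp(8*I*pi/9)   exp(2*I*pi/3)   exp(4*I*pi/9)   exp(2*I*pi/9) 

Spot check: chi_1(4) = zeta_9^(1*4) = zeta_9^4 = exp(8*I*pi/9).

Explanation: Z/9Z is abelian, so all 9 irreducible complex representations are 1-dimensional. They are given by chi_k(m) = zeta_9^(k*m) for k = 0,...,8. Row orthogonality: sum_m chi_k(m) conj(chi_l(m)) = 9 * [k = l].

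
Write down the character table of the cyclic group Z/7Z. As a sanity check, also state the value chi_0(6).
Character table of Z/7Z (irreps indexed chi_0,...,chi_6 with chi_k(m) = zeta_7^(k*m), zeta_7 = exp(2*pi*i/7)):
  irrep \ class  {0} (size 1)  {1} (size 1)    {2} (size 1)    {3} (size 1)    {4} (size 1)    {5} (size 1)    {6} (size 1)  
  chi_0          1             1               1               1               1               1               1             
  chi_1          1             exp(2*I*pi/7)   exp(4*I*pi/7)   exp(6*I*pi/7)   exp(-6*I*pi/7)  exp(-4*I*pi/7)  exp(-2*I*pi/7)
  chi_2          1             exp(4*I*pi/7)   exp(-6*I*pi/7)  exp(-2*I*pi/7)  exp(2*I*pi/7)   exp(6*I*pi/7)   exp(-4*I*pi/7)
  chi_3          1             exp(6*I*pi/7)   exp(-2*I*pi/7)  exp(4*I*pi/7)   exp(-4*I*pi/7)  exp(2*I*pi/7)   exp(-6*I*pi/7)
  chi_4          1             exp(-6*I*pi/7)  exp(2*I*pi/7)   exp(-4*I*pi/7)  exp(4*I*pi/7)   exp(-2*I*pi/7)  exp(6*I*pi/7) 
  chi_5          1             exp(-4*I*pi/7)  exp(6*I*pi/7)   exp(2*I*pi/7)   exp(-2*I*pi/7)  exp(-6*I*pi/7)  exp(4*I*pi/7) 
  chi_6          1             exp(-2*I*pi/7)  exp(-4*I*pi/7)  exp(-6*I*pi/7)  exp(6*I*pi/7)   exp(4*I*pi/7)   exp(2*I*pi/7) 

Spot check: chi_0(6) = zeta_7^(0*6) = zeta_7^0 = 1.

Derivation: Z/7Z is abelian, so all 7 irreducible complex representations are 1-dimensional. They are given by chi_k(m) = zeta_7^(k*m) for k = 0,...,6. Row orthogonality: sum_m chi_k(m) conj(chi_l(m)) = 7 * [k = l].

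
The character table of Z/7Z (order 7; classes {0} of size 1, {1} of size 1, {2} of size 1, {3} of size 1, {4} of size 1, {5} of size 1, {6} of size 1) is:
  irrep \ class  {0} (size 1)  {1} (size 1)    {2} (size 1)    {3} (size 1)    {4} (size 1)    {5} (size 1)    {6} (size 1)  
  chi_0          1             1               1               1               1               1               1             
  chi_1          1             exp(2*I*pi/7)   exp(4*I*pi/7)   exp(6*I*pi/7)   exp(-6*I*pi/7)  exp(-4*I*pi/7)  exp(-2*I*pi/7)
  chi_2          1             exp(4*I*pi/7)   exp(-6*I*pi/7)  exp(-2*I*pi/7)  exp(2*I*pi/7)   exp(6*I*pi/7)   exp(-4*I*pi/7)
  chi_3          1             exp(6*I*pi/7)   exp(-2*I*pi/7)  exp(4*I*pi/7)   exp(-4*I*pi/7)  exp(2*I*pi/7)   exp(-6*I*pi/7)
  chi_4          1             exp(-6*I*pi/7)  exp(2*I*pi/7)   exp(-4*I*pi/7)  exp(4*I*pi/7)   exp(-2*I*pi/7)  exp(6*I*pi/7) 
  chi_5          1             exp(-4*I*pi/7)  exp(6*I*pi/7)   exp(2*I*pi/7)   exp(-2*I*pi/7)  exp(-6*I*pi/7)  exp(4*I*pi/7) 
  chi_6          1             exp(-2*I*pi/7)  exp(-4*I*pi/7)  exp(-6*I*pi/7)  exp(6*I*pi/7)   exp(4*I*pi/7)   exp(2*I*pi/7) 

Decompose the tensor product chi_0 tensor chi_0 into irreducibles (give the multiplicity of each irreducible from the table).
chi_0 tensor chi_0 = chi_0 (all other irreducibles have multiplicity 0).

Why: The character of a tensor product is the pointwise product (chi_0 * chi_0)(C) = chi_0(C) * chi_0(C):
  {0}: (1)*(1), {1}: (1)*(1), {2}: (1)*(1), {3}: (1)*(1), {4}: (1)*(1), {5}: (1)*(1), {6}: (1)*(1)
so (chi_0 * chi_0) takes values
  {0} -> 1, {1} -> 1, {2} -> 1, {3} -> 1, {4} -> 1, {5} -> 1, {6} -> 1.
Now take the inner product of this character with each irreducible chi from the table, <chi_0*chi_0, chi> = (1/7) sum_C |C| (chi_0*chi_0)(C) conj(chi(C)):
  <chi_0*chi_0, chi_0> = (1/7)[1*(1)*conj(1) + 1*(1)*conj(1) + 1*(1)*conj(1) + 1*(1)*conj(1) + 1*(1)*conj(1) + 1*(1)*conj(1) + 1*(1)*conj(1)]
      = (1/7)[(1) + (1) + (1) + (1) + (1) + (1) + (1)] = 7/7 = 1
  <chi_0*chi_0, chi_1> = (1/7)[1*(1)*conj(1) + 1*(1)*conj(exp(2*I*pi/7)) + 1*(1)*conj(exp(4*I*pi/7)) + 1*(1)*conj(exp(6*I*pi/7)) + 1*(1)*conj(exp(-6*I*pi/7)) + 1*(1)*conj(exp(-4*I*pi/7)) + 1*(1)*conj(exp(-2*I*pi/7))]
      = (1/7)[(1) + (exp(-2*I*pi/7)) + (exp(-4*I*pi/7)) + (exp(-6*I*pi/7)) + (exp(6*I*pi/7)) + (exp(4*I*pi/7)) + (exp(2*I*pi/7))] = 0/7 = 0
  <chi_0*chi_0, chi_2> = (1/7)[1*(1)*conj(1) + 1*(1)*conj(exp(4*I*pi/7)) + 1*(1)*conj(exp(-6*I*pi/7)) + 1*(1)*conj(exp(-2*I*pi/7)) + 1*(1)*conj(exp(2*I*pi/7)) + 1*(1)*conj(exp(6*I*pi/7)) + 1*(1)*conj(exp(-4*I*pi/7))]
      = (1/7)[(1) + (exp(-4*I*pi/7)) + (exp(6*I*pi/7)) + (exp(2*I*pi/7)) + (exp(-2*I*pi/7)) + (exp(-6*I*pi/7)) + (exp(4*I*pi/7))] = 0/7 = 0
  <chi_0*chi_0, chi_3> = (1/7)[1*(1)*conj(1) + 1*(1)*conj(exp(6*I*pi/7)) + 1*(1)*conj(exp(-2*I*pi/7)) + 1*(1)*conj(exp(4*I*pi/7)) + 1*(1)*conj(exp(-4*I*pi/7)) + 1*(1)*conj(exp(2*I*pi/7)) + 1*(1)*conj(exp(-6*I*pi/7))]
      = (1/7)[(1) + (exp(-6*I*pi/7)) + (exp(2*I*pi/7)) + (exp(-4*I*pi/7)) + (exp(4*I*pi/7)) + (exp(-2*I*pi/7)) + (exp(6*I*pi/7))] = 0/7 = 0
  <chi_0*chi_0, chi_4> = (1/7)[1*(1)*conj(1) + 1*(1)*conj(exp(-6*I*pi/7)) + 1*(1)*conj(exp(2*I*pi/7)) + 1*(1)*conj(exp(-4*I*pi/7)) + 1*(1)*conj(exp(4*I*pi/7)) + 1*(1)*conj(exp(-2*I*pi/7)) + 1*(1)*conj(exp(6*I*pi/7))]
      = (1/7)[(1) + (exp(6*I*pi/7)) + (exp(-2*I*pi/7)) + (exp(4*I*pi/7)) + (exp(-4*I*pi/7)) + (exp(2*I*pi/7)) + (exp(-6*I*pi/7))] = 0/7 = 0
  <chi_0*chi_0, chi_5> = (1/7)[1*(1)*conj(1) + 1*(1)*conj(exp(-4*I*pi/7)) + 1*(1)*conj(exp(6*I*pi/7)) + 1*(1)*conj(exp(2*I*pi/7)) + 1*(1)*conj(exp(-2*I*pi/7)) + 1*(1)*conj(exp(-6*I*pi/7)) + 1*(1)*conj(exp(4*I*pi/7))]
      = (1/7)[(1) + (exp(4*I*pi/7)) + (exp(-6*I*pi/7)) + (exp(-2*I*pi/7)) + (exp(2*I*pi/7)) + (exp(6*I*pi/7)) + (exp(-4*I*pi/7))] = 0/7 = 0
  <chi_0*chi_0, chi_6> = (1/7)[1*(1)*conj(1) + 1*(1)*conj(exp(-2*I*pi/7)) + 1*(1)*conj(exp(-4*I*pi/7)) + 1*(1)*conj(exp(-6*I*pi/7)) + 1*(1)*conj(exp(6*I*pi/7)) + 1*(1)*conj(exp(4*I*pi/7)) + 1*(1)*conj(exp(2*I*pi/7))]
      = (1/7)[(1) + (exp(2*I*pi/7)) + (exp(4*I*pi/7)) + (exp(6*I*pi/7)) + (exp(-6*I*pi/7)) + (exp(-4*I*pi/7)) + (exp(-2*I*pi/7))] = 0/7 = 0
(Exp terms are combined using exp(i*s)*conj(exp(i*t)) = exp(i*(s-t)), and sums of them are collapsed using the identity that for every m > 1 the m distinct m-th roots of unity sum to 0, e.g. 1 + exp(2*I*pi/3) + exp(-2*I*pi/3) = 0.)
Hence the multiplicities are chi_0: 1. Dimension check: dim(chi_0)*dim(chi_0) = 1*1 = 1 and sum (mult * dim) = 1*1 = 1.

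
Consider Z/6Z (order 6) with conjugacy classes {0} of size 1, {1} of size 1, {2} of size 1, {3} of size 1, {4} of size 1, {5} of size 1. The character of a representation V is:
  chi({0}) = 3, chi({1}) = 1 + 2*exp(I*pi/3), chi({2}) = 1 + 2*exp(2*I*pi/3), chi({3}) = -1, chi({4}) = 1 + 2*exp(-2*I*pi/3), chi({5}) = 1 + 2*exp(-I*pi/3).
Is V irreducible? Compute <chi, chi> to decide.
Not irreducible (reducible): <chi, chi> = 5 > 1.

Derivation: <chi, chi> = (1/|G|) sum_C |C| * |chi(C)|^2 = (1/6)[1*|3|^2 + 1*|1 + 2*exp(I*pi/3)|^2 + 1*|1 + 2*exp(2*I*pi/3)|^2 + 1*|-1|^2 + 1*|1 + 2*exp(-2*I*pi/3)|^2 + 1*|1 + 2*exp(-I*pi/3)|^2]
  = (1/6)[(9) + (7) + (3) + (1) + (3) + (7)] = 30/6 = 5.
(Exp terms are combined using exp(i*s)*conj(exp(i*t)) = exp(i*(s-t)), and sums of them are collapsed using the identity that for every m > 1 the m distinct m-th roots of unity sum to 0, e.g. 1 + exp(2*I*pi/3) + exp(-2*I*pi/3) = 0.)
A character is irreducible iff <chi, chi> = 1, so this representation is reducible.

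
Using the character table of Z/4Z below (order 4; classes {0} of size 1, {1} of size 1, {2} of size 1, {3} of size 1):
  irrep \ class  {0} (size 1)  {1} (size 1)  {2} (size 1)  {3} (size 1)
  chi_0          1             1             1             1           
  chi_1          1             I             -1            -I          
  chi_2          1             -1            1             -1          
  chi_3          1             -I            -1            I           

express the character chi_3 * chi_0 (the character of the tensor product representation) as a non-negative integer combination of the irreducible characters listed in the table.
chi_3 tensor chi_0 = chi_3 (all other irreducibles have multiplicity 0).

Justification: The character of a tensor product is the pointwise product (chi_3 * chi_0)(C) = chi_3(C) * chi_0(C):
  {0}: (1)*(1), {1}: (-I)*(1), {2}: (-1)*(1), {3}: (I)*(1)
so (chi_3 * chi_0) takes values
  {0} -> 1, {1} -> -I, {2} -> -1, {3} -> I.
Now take the inner product of this character with each irreducible chi from the table, <chi_3*chi_0, chi> = (1/4) sum_C |C| (chi_3*chi_0)(C) conj(chi(C)):
  <chi_3*chi_0, chi_0> = (1/4)[1*(1)*conj(1) + 1*(-I)*conj(1) + 1*(-1)*conj(1) + 1*(I)*conj(1)]
      = (1/4)[(1) + (-I) + (-1) + (I)] = 0/4 = 0
  <chi_3*chi_0, chi_1> = (1/4)[1*(1)*conj(1) + 1*(-I)*conj(I) + 1*(-1)*conj(-1) + 1*(I)*conj(-I)]
      = (1/4)[(1) + (-1) + (1) + (-1)] = 0/4 = 0
  <chi_3*chi_0, chi_2> = (1/4)[1*(1)*conj(1) + 1*(-I)*conj(-1) + 1*(-1)*conj(1) + 1*(I)*conj(-1)]
      = (1/4)[(1) + (I) + (-1) + (-I)] = 0/4 = 0
  <chi_3*chi_0, chi_3> = (1/4)[1*(1)*conj(1) + 1*(-I)*conj(-I) + 1*(-1)*conj(-1) + 1*(I)*conj(I)]
      = (1/4)[(1) + (1) + (1) + (1)] = 4/4 = 1
(Exp terms are combined using exp(i*s)*conj(exp(i*t)) = exp(i*(s-t)), and sums of them are collapsed using the identity that for every m > 1 the m distinct m-th roots of unity sum to 0, e.g. 1 + exp(2*I*pi/3) + exp(-2*I*pi/3) = 0.)
Hence the multiplicities are chi_3: 1. Dimension check: dim(chi_3)*dim(chi_0) = 1*1 = 1 and sum (mult * dim) = 1*1 = 1.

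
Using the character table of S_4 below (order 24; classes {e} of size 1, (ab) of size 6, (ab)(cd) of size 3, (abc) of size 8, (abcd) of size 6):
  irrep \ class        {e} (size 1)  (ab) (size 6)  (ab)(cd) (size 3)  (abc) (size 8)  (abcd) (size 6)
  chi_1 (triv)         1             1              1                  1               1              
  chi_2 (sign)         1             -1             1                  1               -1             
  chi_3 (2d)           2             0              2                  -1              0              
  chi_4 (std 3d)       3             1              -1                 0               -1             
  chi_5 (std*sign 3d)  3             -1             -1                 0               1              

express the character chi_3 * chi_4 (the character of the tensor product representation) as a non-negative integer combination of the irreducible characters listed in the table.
chi_3 tensor chi_4 = chi_4 + chi_5 (all other irreducibles have multiplicity 0).

Reasoning: The character of a tensor product is the pointwise product (chi_3 * chi_4)(C) = chi_3(C) * chi_4(C):
  {e}: (2)*(3), (ab): (0)*(1), (ab)(cd): (2)*(-1), (abc): (-1)*(0), (abcd): (0)*(-1)
so (chi_3 * chi_4) takes values
  {e} -> 6, (ab) -> 0, (ab)(cd) -> -2, (abc) -> 0, (abcd) -> 0.
Now take the inner product of this character with each irreducible chi from the table, <chi_3*chi_4, chi> = (1/24) sum_C |C| (chi_3*chi_4)(C) conj(chi(C)):
  <chi_3*chi_4, chi_1> = (1/24)[1*(6)*conj(1) + 6*(0)*conj(1) + 3*(-2)*conj(1) + 8*(0)*conj(1) + 6*(0)*conj(1)]
      = (1/24)[(6) + (0) + (-6) + (0) + (0)] = 0/24 = 0
  <chi_3*chi_4, chi_2> = (1/24)[1*(6)*conj(1) + 6*(0)*conj(-1) + 3*(-2)*conj(1) + 8*(0)*conj(1) + 6*(0)*conj(-1)]
      = (1/24)[(6) + (0) + (-6) + (0) + (0)] = 0/24 = 0
  <chi_3*chi_4, chi_3> = (1/24)[1*(6)*conj(2) + 6*(0)*conj(0) + 3*(-2)*conj(2) + 8*(0)*conj(-1) + 6*(0)*conj(0)]
      = (1/24)[(12) + (0) + (-12) + (0) + (0)] = 0/24 = 0
  <chi_3*chi_4, chi_4> = (1/24)[1*(6)*conj(3) + 6*(0)*conj(1) + 3*(-2)*conj(-1) + 8*(0)*conj(0) + 6*(0)*conj(-1)]
      = (1/24)[(18) + (0) + (6) + (0) + (0)] = 24/24 = 1
  <chi_3*chi_4, chi_5> = (1/24)[1*(6)*conj(3) + 6*(0)*conj(-1) + 3*(-2)*conj(-1) + 8*(0)*conj(0) + 6*(0)*conj(1)]
      = (1/24)[(18) + (0) + (6) + (0) + (0)] = 24/24 = 1
Hence the multiplicities are chi_4: 1, chi_5: 1. Dimension check: dim(chi_3)*dim(chi_4) = 2*3 = 6 and sum (mult * dim) = 1*3 + 1*3 = 6.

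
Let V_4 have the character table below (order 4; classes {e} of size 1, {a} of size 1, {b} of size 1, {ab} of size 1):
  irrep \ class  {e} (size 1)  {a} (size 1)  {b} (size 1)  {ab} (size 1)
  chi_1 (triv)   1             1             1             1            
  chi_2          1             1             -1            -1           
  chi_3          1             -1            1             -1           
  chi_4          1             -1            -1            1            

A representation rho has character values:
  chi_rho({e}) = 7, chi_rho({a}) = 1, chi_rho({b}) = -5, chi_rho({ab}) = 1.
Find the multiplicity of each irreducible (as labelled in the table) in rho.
Multiplicities: chi_1: 1, chi_2: 3, chi_3: 0, chi_4: 3.

Derivation: Use <chi_rho, chi> = (1/|G|) sum_C |C| * chi_rho(C) * conj(chi(C)) with |G| = 4 for each irreducible chi in the table:
  <chi_rho, chi_1> = (1/4)[1*(7)*conj(1) + 1*(1)*conj(1) + 1*(-5)*conj(1) + 1*(1)*conj(1)]
      = (1/4)[(7) + (1) + (-5) + (1)] = 4/4 = 1
  <chi_rho, chi_2> = (1/4)[1*(7)*conj(1) + 1*(1)*conj(1) + 1*(-5)*conj(-1) + 1*(1)*conj(-1)]
      = (1/4)[(7) + (1) + (5) + (-1)] = 12/4 = 3
  <chi_rho, chi_3> = (1/4)[1*(7)*conj(1) + 1*(1)*conj(-1) + 1*(-5)*conj(1) + 1*(1)*conj(-1)]
      = (1/4)[(7) + (-1) + (-5) + (-1)] = 0/4 = 0
  <chi_rho, chi_4> = (1/4)[1*(7)*conj(1) + 1*(1)*conj(-1) + 1*(-5)*conj(-1) + 1*(1)*conj(1)]
      = (1/4)[(7) + (-1) + (5) + (1)] = 12/4 = 3
Dimension check: dim(rho) = sum (mult * dim) = 1*1 + 3*1 + 0*1 + 3*1 = 7 = chi_rho(e) = 7.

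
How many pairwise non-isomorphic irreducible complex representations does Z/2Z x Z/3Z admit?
6

Solution. The number of irreducible complex representations of a finite group equals its number of conjugacy classes. Z/2Z x Z/3Z is abelian of order 6, so every element is its own conjugacy class: 6 classes, so Z/2Z x Z/3Z (order 6) has exactly 6 irreducible complex representations.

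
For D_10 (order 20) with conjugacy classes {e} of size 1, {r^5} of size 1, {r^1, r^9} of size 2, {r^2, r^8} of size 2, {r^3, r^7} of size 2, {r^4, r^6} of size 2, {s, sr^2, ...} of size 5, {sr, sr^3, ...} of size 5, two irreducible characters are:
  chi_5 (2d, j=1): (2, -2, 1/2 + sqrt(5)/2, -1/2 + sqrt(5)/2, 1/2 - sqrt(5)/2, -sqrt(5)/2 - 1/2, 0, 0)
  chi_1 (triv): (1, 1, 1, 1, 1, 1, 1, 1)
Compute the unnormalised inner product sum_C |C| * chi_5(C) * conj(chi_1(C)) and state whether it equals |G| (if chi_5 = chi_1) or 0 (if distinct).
Sum = 0; so <chi_5, chi_1> = 0 (distinct irreducibles are orthogonal).

Explanation: Compute term by term over conjugacy classes (|C| * chi_5(C) * conj(chi_1(C))):
  1*(2)*conj(1) + 1*(-2)*conj(1) + 2*(1/2 + sqrt(5)/2)*conj(1) + 2*(-1/2 + sqrt(5)/2)*conj(1) + 2*(1/2 - sqrt(5)/2)*conj(1) + 2*(-sqrt(5)/2 - 1/2)*conj(1) + 5*(0)*conj(1) + 5*(0)*conj(1)
  = (2) + (-2) + (1 + sqrt(5)) + (-1 + sqrt(5)) + (1 - sqrt(5)) + (-sqrt(5) - 1) + (0) + (0)
  = 0.
Dividing by |G| = 20 gives 0/20 = 0, matching the row-orthogonality relation <chi_5, chi_1> = [chi_5 = chi_1].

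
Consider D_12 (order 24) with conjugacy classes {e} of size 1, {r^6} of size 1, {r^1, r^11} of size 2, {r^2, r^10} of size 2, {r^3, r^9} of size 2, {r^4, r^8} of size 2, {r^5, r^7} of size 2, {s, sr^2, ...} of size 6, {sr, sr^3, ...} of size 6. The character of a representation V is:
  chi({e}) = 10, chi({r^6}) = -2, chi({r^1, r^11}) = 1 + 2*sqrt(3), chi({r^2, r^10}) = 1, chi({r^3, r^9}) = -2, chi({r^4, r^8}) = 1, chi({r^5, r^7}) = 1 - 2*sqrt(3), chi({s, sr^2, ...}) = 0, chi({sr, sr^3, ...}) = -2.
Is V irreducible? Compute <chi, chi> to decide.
Not irreducible (reducible): <chi, chi> = 8 > 1.

Proof sketch: <chi, chi> = (1/|G|) sum_C |C| * |chi(C)|^2 = (1/24)[1*|10|^2 + 1*|-2|^2 + 2*|1 + 2*sqrt(3)|^2 + 2*|1|^2 + 2*|-2|^2 + 2*|1|^2 + 2*|1 - 2*sqrt(3)|^2 + 6*|0|^2 + 6*|-2|^2]
  = (1/24)[(100) + (4) + (8*sqrt(3) + 26) + (2) + (8) + (2) + (26 - 8*sqrt(3)) + (0) + (24)] = 192/24 = 8.
A character is irreducible iff <chi, chi> = 1, so this representation is reducible.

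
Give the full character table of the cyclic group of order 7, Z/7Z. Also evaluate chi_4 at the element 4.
Character table of Z/7Z (irreps indexed chi_0,...,chi_6 with chi_k(m) = zeta_7^(k*m), zeta_7 = exp(2*pi*i/7)):
  irrep \ class  {0} (size 1)  {1} (size 1)    {2} (size 1)    {3} (size 1)    {4} (size 1)    {5} (size 1)    {6} (size 1)  
  chi_0          1             1               1               1               1               1               1             
  chi_1          1             exp(2*I*pi/7)   exp(4*I*pi/7)   exp(6*I*pi/7)   exp(-6*I*pi/7)  exp(-4*I*pi/7)  exp(-2*I*pi/7)
  chi_2          1             exp(4*I*pi/7)   exp(-6*I*pi/7)  exp(-2*I*pi/7)  exp(2*I*pi/7)   exp(6*I*pi/7)   exp(-4*I*pi/7)
  chi_3          1             exp(6*I*pi/7)   exp(-2*I*pi/7)  exp(4*I*pi/7)   exp(-4*I*pi/7)  exp(2*I*pi/7)   exp(-6*I*pi/7)
  chi_4          1             exp(-6*I*pi/7)  exp(2*I*pi/7)   exp(-4*I*pi/7)  exp(4*I*pi/7)   exp(-2*I*pi/7)  exp(6*I*pi/7) 
  chi_5          1             exp(-4*I*pi/7)  exp(6*I*pi/7)   exp(2*I*pi/7)   exp(-2*I*pi/7)  exp(-6*I*pi/7)  exp(4*I*pi/7) 
  chi_6          1             exp(-2*I*pi/7)  exp(-4*I*pi/7)  exp(-6*I*pi/7)  exp(6*I*pi/7)   exp(4*I*pi/7)   exp(2*I*pi/7) 

Spot check: chi_4(4) = zeta_7^(4*4) = zeta_7^16 = exp(4*I*pi/7).

Justification: Z/7Z is abelian, so all 7 irreducible complex representations are 1-dimensional. They are given by chi_k(m) = zeta_7^(k*m) for k = 0,...,6. Row orthogonality: sum_m chi_k(m) conj(chi_l(m)) = 7 * [k = l].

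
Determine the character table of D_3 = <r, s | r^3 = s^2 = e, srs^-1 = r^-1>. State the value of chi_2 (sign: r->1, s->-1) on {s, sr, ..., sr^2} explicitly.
Conjugacy classes: {e} of size 1, {r^1, r^2} of size 2, {s, sr, ..., sr^2} of size 3.
Character table:
  irrep \ class              {e} (size 1)  {r^1, r^2} (size 2)  {s, sr, ..., sr^2} (size 3)
  chi_1 (triv)               1             1                    1                          
  chi_2 (sign: r->1, s->-1)  1             1                    -1                         
  chi_3 (2d, j=1)            2             -1                   0                          

Spot check: chi_2 (sign: r->1, s->-1) on {s, sr, ..., sr^2} = -1.

Reasoning: D_3 has order 2*3 = 6 with 3 conjugacy classes, hence 3 irreducibles. Sum of squared dims 1 + 1 + 4 = 6 = |G|. Linear characters come from the abelianisation; the 2-dimensional irreps have character r^k -> 2*cos(2*pi*j*k/3), reflections -> 0.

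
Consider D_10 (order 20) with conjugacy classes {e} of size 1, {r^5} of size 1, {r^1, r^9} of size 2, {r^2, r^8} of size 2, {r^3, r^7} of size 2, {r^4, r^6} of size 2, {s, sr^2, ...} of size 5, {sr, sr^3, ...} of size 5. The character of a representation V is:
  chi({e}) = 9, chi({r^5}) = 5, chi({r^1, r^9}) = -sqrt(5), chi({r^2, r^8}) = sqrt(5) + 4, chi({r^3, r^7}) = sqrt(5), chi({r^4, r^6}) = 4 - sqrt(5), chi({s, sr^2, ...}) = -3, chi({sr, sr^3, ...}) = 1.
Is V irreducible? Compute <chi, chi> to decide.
Not irreducible (reducible): <chi, chi> = 13 > 1.

Explanation: <chi, chi> = (1/|G|) sum_C |C| * |chi(C)|^2 = (1/20)[1*|9|^2 + 1*|5|^2 + 2*|-sqrt(5)|^2 + 2*|sqrt(5) + 4|^2 + 2*|sqrt(5)|^2 + 2*|4 - sqrt(5)|^2 + 5*|-3|^2 + 5*|1|^2]
  = (1/20)[(81) + (25) + (10) + (16*sqrt(5) + 42) + (10) + (42 - 16*sqrt(5)) + (45) + (5)] = 260/20 = 13.
A character is irreducible iff <chi, chi> = 1, so this representation is reducible.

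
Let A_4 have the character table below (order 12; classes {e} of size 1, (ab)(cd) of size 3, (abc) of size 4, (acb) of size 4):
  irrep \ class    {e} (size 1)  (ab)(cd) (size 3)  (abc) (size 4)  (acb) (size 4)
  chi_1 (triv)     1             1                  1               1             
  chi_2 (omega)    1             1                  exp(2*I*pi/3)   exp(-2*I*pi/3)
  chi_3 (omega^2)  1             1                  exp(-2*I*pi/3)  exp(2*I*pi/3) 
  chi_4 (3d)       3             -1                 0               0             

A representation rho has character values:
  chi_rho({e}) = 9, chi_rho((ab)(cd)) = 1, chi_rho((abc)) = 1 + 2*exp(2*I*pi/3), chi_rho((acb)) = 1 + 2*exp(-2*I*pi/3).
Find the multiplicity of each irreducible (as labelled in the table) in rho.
Multiplicities: chi_1: 1, chi_2: 2, chi_3: 0, chi_4: 2.

Solution. Use <chi_rho, chi> = (1/|G|) sum_C |C| * chi_rho(C) * conj(chi(C)) with |G| = 12 for each irreducible chi in the table:
  <chi_rho, chi_1> = (1/12)[1*(9)*conj(1) + 3*(1)*conj(1) + 4*(1 + 2*exp(2*I*pi/3))*conj(1) + 4*(1 + 2*exp(-2*I*pi/3))*conj(1)]
      = (1/12)[(9) + (3) + (4 + 8*exp(2*I*pi/3)) + (4 + 8*exp(-2*I*pi/3))] = 12/12 = 1
  <chi_rho, chi_2> = (1/12)[1*(9)*conj(1) + 3*(1)*conj(1) + 4*(1 + 2*exp(2*I*pi/3))*conj(exp(2*I*pi/3)) + 4*(1 + 2*exp(-2*I*pi/3))*conj(exp(-2*I*pi/3))]
      = (1/12)[(9) + (3) + (8 + 4*exp(-2*I*pi/3)) + (8 + 4*exp(2*I*pi/3))] = 24/12 = 2
  <chi_rho, chi_3> = (1/12)[1*(9)*conj(1) + 3*(1)*conj(1) + 4*(1 + 2*exp(2*I*pi/3))*conj(exp(-2*I*pi/3)) + 4*(1 + 2*exp(-2*I*pi/3))*conj(exp(2*I*pi/3))]
      = (1/12)[(9) + (3) + (8*exp(-2*I*pi/3) + 4*exp(2*I*pi/3)) + (4*exp(-2*I*pi/3) + 8*exp(2*I*pi/3))] = 0/12 = 0
  <chi_rho, chi_4> = (1/12)[1*(9)*conj(3) + 3*(1)*conj(-1) + 4*(1 + 2*exp(2*I*pi/3))*conj(0) + 4*(1 + 2*exp(-2*I*pi/3))*conj(0)]
      = (1/12)[(27) + (-3) + (0) + (0)] = 24/12 = 2
(Exp terms are combined using exp(i*s)*conj(exp(i*t)) = exp(i*(s-t)), and sums of them are collapsed using the identity that for every m > 1 the m distinct m-th roots of unity sum to 0, e.g. 1 + exp(2*I*pi/3) + exp(-2*I*pi/3) = 0.)
Dimension check: dim(rho) = sum (mult * dim) = 1*1 + 2*1 + 0*1 + 2*3 = 9 = chi_rho(e) = 9.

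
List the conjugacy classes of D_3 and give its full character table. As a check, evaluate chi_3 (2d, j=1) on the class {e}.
Conjugacy classes: {e} of size 1, {r^1, r^2} of size 2, {s, sr, ..., sr^2} of size 3.
Character table:
  irrep \ class              {e} (size 1)  {r^1, r^2} (size 2)  {s, sr, ..., sr^2} (size 3)
  chi_1 (triv)               1             1                    1                          
  chi_2 (sign: r->1, s->-1)  1             1                    -1                         
  chi_3 (2d, j=1)            2             -1                   0                          

Spot check: chi_3 (2d, j=1) on {e} = 2.

D_3 has order 2*3 = 6 with 3 conjugacy classes, hence 3 irreducibles. Sum of squared dims 1 + 1 + 4 = 6 = |G|. Linear characters come from the abelianisation; the 2-dimensional irreps have character r^k -> 2*cos(2*pi*j*k/3), reflections -> 0.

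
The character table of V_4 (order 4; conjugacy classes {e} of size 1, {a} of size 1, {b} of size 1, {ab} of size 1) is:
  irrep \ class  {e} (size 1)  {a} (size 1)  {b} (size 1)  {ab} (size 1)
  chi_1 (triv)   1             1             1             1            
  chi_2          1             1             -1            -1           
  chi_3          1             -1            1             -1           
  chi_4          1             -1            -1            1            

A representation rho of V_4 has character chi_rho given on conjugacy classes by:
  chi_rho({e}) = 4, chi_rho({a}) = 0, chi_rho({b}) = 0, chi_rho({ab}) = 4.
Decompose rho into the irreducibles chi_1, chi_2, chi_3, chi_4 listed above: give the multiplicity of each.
Multiplicities: chi_1: 2, chi_2: 0, chi_3: 0, chi_4: 2.

Working: Use <chi_rho, chi> = (1/|G|) sum_C |C| * chi_rho(C) * conj(chi(C)) with |G| = 4 for each irreducible chi in the table:
  <chi_rho, chi_1> = (1/4)[1*(4)*conj(1) + 1*(0)*conj(1) + 1*(0)*conj(1) + 1*(4)*conj(1)]
      = (1/4)[(4) + (0) + (0) + (4)] = 8/4 = 2
  <chi_rho, chi_2> = (1/4)[1*(4)*conj(1) + 1*(0)*conj(1) + 1*(0)*conj(-1) + 1*(4)*conj(-1)]
      = (1/4)[(4) + (0) + (0) + (-4)] = 0/4 = 0
  <chi_rho, chi_3> = (1/4)[1*(4)*conj(1) + 1*(0)*conj(-1) + 1*(0)*conj(1) + 1*(4)*conj(-1)]
      = (1/4)[(4) + (0) + (0) + (-4)] = 0/4 = 0
  <chi_rho, chi_4> = (1/4)[1*(4)*conj(1) + 1*(0)*conj(-1) + 1*(0)*conj(-1) + 1*(4)*conj(1)]
      = (1/4)[(4) + (0) + (0) + (4)] = 8/4 = 2
Dimension check: dim(rho) = sum (mult * dim) = 2*1 + 0*1 + 0*1 + 2*1 = 4 = chi_rho(e) = 4.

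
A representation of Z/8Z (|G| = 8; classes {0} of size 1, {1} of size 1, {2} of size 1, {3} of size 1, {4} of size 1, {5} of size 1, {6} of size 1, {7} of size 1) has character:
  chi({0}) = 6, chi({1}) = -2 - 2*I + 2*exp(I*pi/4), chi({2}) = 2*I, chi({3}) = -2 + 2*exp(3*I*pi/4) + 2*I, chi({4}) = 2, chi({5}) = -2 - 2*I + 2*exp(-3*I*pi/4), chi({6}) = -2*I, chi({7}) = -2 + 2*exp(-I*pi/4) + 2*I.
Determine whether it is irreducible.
Not irreducible (reducible): <chi, chi> = 12 > 1.

Why: <chi, chi> = (1/|G|) sum_C |C| * |chi(C)|^2 = (1/8)[1*|6|^2 + 1*|-2 - 2*I + 2*exp(I*pi/4)|^2 + 1*|2*I|^2 + 1*|-2 + 2*exp(3*I*pi/4) + 2*I|^2 + 1*|2|^2 + 1*|-2 - 2*I + 2*exp(-3*I*pi/4)|^2 + 1*|-2*I|^2 + 1*|-2 + 2*exp(-I*pi/4) + 2*I|^2]
  = (1/8)[(36) + (12 - 8*exp(I*pi/4) - 4*exp(-I*pi/4) + 4*exp(3*I*pi/4)) + (4) + (12 - 4*exp(3*I*pi/4) + 4*exp(-I*pi/4) - 8*exp(-3*I*pi/4)) + (4) + (12 - 4*exp(3*I*pi/4) + 4*exp(-I*pi/4) - 8*exp(-3*I*pi/4)) + (4) + (12 - 8*exp(I*pi/4) - 4*exp(-I*pi/4) + 4*exp(3*I*pi/4))] = 96/8 = 12.
(Exp terms are combined using exp(i*s)*conj(exp(i*t)) = exp(i*(s-t)), and sums of them are collapsed using the identity that for every m > 1 the m distinct m-th roots of unity sum to 0, e.g. 1 + exp(2*I*pi/3) + exp(-2*I*pi/3) = 0.)
A character is irreducible iff <chi, chi> = 1, so this representation is reducible.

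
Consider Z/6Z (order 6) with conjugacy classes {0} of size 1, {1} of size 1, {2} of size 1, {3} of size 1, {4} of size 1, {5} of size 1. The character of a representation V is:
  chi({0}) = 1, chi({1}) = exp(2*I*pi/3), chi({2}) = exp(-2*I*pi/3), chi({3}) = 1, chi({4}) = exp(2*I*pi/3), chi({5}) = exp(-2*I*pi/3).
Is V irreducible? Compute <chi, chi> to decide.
Irreducible: <chi, chi> = 1.

Working: <chi, chi> = (1/|G|) sum_C |C| * |chi(C)|^2 = (1/6)[1*|1|^2 + 1*|exp(2*I*pi/3)|^2 + 1*|exp(-2*I*pi/3)|^2 + 1*|1|^2 + 1*|exp(2*I*pi/3)|^2 + 1*|exp(-2*I*pi/3)|^2]
  = (1/6)[(1) + (1) + (1) + (1) + (1) + (1)] = 6/6 = 1.
(Exp terms are combined using exp(i*s)*conj(exp(i*t)) = exp(i*(s-t)), and sums of them are collapsed using the identity that for every m > 1 the m distinct m-th roots of unity sum to 0, e.g. 1 + exp(2*I*pi/3) + exp(-2*I*pi/3) = 0.)
A character is irreducible iff <chi, chi> = 1, so this representation is irreducible.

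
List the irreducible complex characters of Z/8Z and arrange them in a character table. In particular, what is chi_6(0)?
Character table of Z/8Z (irreps indexed chi_0,...,chi_7 with chi_k(m) = zeta_8^(k*m), zeta_8 = exp(2*pi*i/8)):
  irrep \ class  {0} (size 1)  {1} (size 1)    {2} (size 1)  {3} (size 1)    {4} (size 1)  {5} (size 1)    {6} (size 1)  {7} (size 1)  
  chi_0          1             1               1             1               1             1               1             1             
  chi_1          1             exp(I*pi/4)     I             exp(3*I*pi/4)   -1            exp(-3*I*pi/4)  -I            exp(-I*pi/4)  
  chi_2          1             I               -1            -I              1             I               -1            -I            
  chi_3          1             exp(3*I*pi/4)   -I            exp(I*pi/4)     -1            exp(-I*pi/4)    I             exp(-3*I*pi/4)
  chi_4          1             -1              1             -1              1             -1              1             -1            
  chi_5          1             exp(-3*I*pi/4)  I             exp(-I*pi/4)    -1            exp(I*pi/4)     -I            exp(3*I*pi/4) 
  chi_6          1             -I              -1            I               1             -I              -1            I             
  chi_7          1             exp(-I*pi/4)    -I            exp(-3*I*pi/4)  -1            exp(3*I*pi/4)   I             exp(I*pi/4)   

Spot check: chi_6(0) = zeta_8^(6*0) = zeta_8^0 = 1.

Working: Z/8Z is abelian, so all 8 irreducible complex representations are 1-dimensional. They are given by chi_k(m) = zeta_8^(k*m) for k = 0,...,7. Row orthogonality: sum_m chi_k(m) conj(chi_l(m)) = 8 * [k = l].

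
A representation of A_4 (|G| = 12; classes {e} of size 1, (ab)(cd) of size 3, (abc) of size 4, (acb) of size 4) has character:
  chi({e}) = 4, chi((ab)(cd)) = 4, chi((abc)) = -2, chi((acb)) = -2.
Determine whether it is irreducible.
Not irreducible (reducible): <chi, chi> = 8 > 1.

Details: <chi, chi> = (1/|G|) sum_C |C| * |chi(C)|^2 = (1/12)[1*|4|^2 + 3*|4|^2 + 4*|-2|^2 + 4*|-2|^2]
  = (1/12)[(16) + (48) + (16) + (16)] = 96/12 = 8.
(Exp terms are combined using exp(i*s)*conj(exp(i*t)) = exp(i*(s-t)), and sums of them are collapsed using the identity that for every m > 1 the m distinct m-th roots of unity sum to 0, e.g. 1 + exp(2*I*pi/3) + exp(-2*I*pi/3) = 0.)
A character is irreducible iff <chi, chi> = 1, so this representation is reducible.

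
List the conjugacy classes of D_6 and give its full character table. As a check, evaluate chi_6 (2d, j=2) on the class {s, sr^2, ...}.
Conjugacy classes: {e} of size 1, {r^3} of size 1, {r^1, r^5} of size 2, {r^2, r^4} of size 2, {s, sr^2, ...} of size 3, {sr, sr^3, ...} of size 3.
Character table:
  irrep \ class              {e} (size 1)  {r^3} (size 1)  {r^1, r^5} (size 2)  {r^2, r^4} (size 2)  {s, sr^2, ...} (size 3)  {sr, sr^3, ...} (size 3)
  chi_1 (triv)               1             1               1                    1                    1                        1                       
  chi_2 (sign: r->1, s->-1)  1             1               1                    1                    -1                       -1                      
  chi_3 (r->-1, s->1)        1             -1              -1                   1                    1                        -1                      
  chi_4 (r->-1, s->-1)       1             -1              -1                   1                    -1                       1                       
  chi_5 (2d, j=1)            2             -2              1                    -1                   0                        0                       
  chi_6 (2d, j=2)            2             2               -1                   -1                   0                        0                       

Spot check: chi_6 (2d, j=2) on {s, sr^2, ...} = 0.

Reasoning: D_6 has order 2*6 = 12 with 6 conjugacy classes, hence 6 irreducibles. Sum of squared dims 1 + 1 + 1 + 1 + 4 + 4 = 12 = |G|. Linear characters come from the abelianisation; the 2-dimensional irreps have character r^k -> 2*cos(2*pi*j*k/6), reflections -> 0.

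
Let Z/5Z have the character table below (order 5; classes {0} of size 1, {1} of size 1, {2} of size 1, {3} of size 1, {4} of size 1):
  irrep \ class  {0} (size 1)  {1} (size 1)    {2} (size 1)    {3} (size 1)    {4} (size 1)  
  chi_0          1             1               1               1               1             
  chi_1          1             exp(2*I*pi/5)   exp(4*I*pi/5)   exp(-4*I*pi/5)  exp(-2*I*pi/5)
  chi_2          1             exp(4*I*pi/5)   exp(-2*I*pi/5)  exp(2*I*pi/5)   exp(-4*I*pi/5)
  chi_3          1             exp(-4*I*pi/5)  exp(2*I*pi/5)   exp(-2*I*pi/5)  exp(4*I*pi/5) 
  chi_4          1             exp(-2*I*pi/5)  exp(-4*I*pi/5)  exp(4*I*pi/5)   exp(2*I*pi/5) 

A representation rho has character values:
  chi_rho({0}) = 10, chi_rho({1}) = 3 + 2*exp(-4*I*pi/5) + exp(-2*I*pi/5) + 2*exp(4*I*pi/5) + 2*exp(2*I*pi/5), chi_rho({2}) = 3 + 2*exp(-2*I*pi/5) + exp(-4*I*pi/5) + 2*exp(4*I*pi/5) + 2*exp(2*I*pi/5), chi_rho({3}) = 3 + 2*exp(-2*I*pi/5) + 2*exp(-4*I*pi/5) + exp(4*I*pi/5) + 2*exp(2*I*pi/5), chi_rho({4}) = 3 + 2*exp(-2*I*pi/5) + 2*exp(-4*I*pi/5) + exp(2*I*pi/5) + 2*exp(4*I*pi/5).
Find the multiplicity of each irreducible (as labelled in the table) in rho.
Multiplicities: chi_0: 3, chi_1: 2, chi_2: 2, chi_3: 2, chi_4: 1.

Use <chi_rho, chi> = (1/|G|) sum_C |C| * chi_rho(C) * conj(chi(C)) with |G| = 5 for each irreducible chi in the table:
  <chi_rho, chi_0> = (1/5)[1*(10)*conj(1) + 1*(3 + 2*exp(-4*I*pi/5) + exp(-2*I*pi/5) + 2*exp(4*I*pi/5) + 2*exp(2*I*pi/5))*conj(1) + 1*(3 + 2*exp(-2*I*pi/5) + exp(-4*I*pi/5) + 2*exp(4*I*pi/5) + 2*exp(2*I*pi/5))*conj(1) + 1*(3 + 2*exp(-2*I*pi/5) + 2*exp(-4*I*pi/5) + exp(4*I*pi/5) + 2*exp(2*I*pi/5))*conj(1) + 1*(3 + 2*exp(-2*I*pi/5) + 2*exp(-4*I*pi/5) + exp(2*I*pi/5) + 2*exp(4*I*pi/5))*conj(1)]
      = (1/5)[(10) + (3 + 2*exp(-4*I*pi/5) + exp(-2*I*pi/5) + 2*exp(4*I*pi/5) + 2*exp(2*I*pi/5)) + (3 + 2*exp(-2*I*pi/5) + exp(-4*I*pi/5) + 2*exp(4*I*pi/5) + 2*exp(2*I*pi/5)) + (3 + 2*exp(-2*I*pi/5) + 2*exp(-4*I*pi/5) + exp(4*I*pi/5) + 2*exp(2*I*pi/5)) + (3 + 2*exp(-2*I*pi/5) + 2*exp(-4*I*pi/5) + exp(2*I*pi/5) + 2*exp(4*I*pi/5))] = 15/5 = 3
  <chi_rho, chi_1> = (1/5)[1*(10)*conj(1) + 1*(3 + 2*exp(-4*I*pi/5) + exp(-2*I*pi/5) + 2*exp(4*I*pi/5) + 2*exp(2*I*pi/5))*conj(exp(2*I*pi/5)) + 1*(3 + 2*exp(-2*I*pi/5) + exp(-4*I*pi/5) + 2*exp(4*I*pi/5) + 2*exp(2*I*pi/5))*conj(exp(4*I*pi/5)) + 1*(3 + 2*exp(-2*I*pi/5) + 2*exp(-4*I*pi/5) + exp(4*I*pi/5) + 2*exp(2*I*pi/5))*conj(exp(-4*I*pi/5)) + 1*(3 + 2*exp(-2*I*pi/5) + 2*exp(-4*I*pi/5) + exp(2*I*pi/5) + 2*exp(4*I*pi/5))*conj(exp(-2*I*pi/5))]
      = (1/5)[(10) + (2 + 3*exp(-2*I*pi/5) + exp(-4*I*pi/5) + 2*exp(4*I*pi/5) + 2*exp(2*I*pi/5)) + (2 + 2*exp(-2*I*pi/5) + 3*exp(-4*I*pi/5) + exp(2*I*pi/5) + 2*exp(4*I*pi/5)) + (2 + 2*exp(-4*I*pi/5) + exp(-2*I*pi/5) + 3*exp(4*I*pi/5) + 2*exp(2*I*pi/5)) + (2 + 2*exp(-2*I*pi/5) + 2*exp(-4*I*pi/5) + exp(4*I*pi/5) + 3*exp(2*I*pi/5))] = 10/5 = 2
  <chi_rho, chi_2> = (1/5)[1*(10)*conj(1) + 1*(3 + 2*exp(-4*I*pi/5) + exp(-2*I*pi/5) + 2*exp(4*I*pi/5) + 2*exp(2*I*pi/5))*conj(exp(4*I*pi/5)) + 1*(3 + 2*exp(-2*I*pi/5) + exp(-4*I*pi/5) + 2*exp(4*I*pi/5) + 2*exp(2*I*pi/5))*conj(exp(-2*I*pi/5)) + 1*(3 + 2*exp(-2*I*pi/5) + 2*exp(-4*I*pi/5) + exp(4*I*pi/5) + 2*exp(2*I*pi/5))*conj(exp(2*I*pi/5)) + 1*(3 + 2*exp(-2*I*pi/5) + 2*exp(-4*I*pi/5) + exp(2*I*pi/5) + 2*exp(4*I*pi/5))*conj(exp(-4*I*pi/5))]
      = (1/5)[(10) + (2 + 2*exp(-2*I*pi/5) + 3*exp(-4*I*pi/5) + exp(4*I*pi/5) + 2*exp(2*I*pi/5)) + (2 + 2*exp(-4*I*pi/5) + exp(-2*I*pi/5) + 2*exp(4*I*pi/5) + 3*exp(2*I*pi/5)) + (2 + 3*exp(-2*I*pi/5) + 2*exp(-4*I*pi/5) + exp(2*I*pi/5) + 2*exp(4*I*pi/5)) + (2 + 2*exp(-2*I*pi/5) + exp(-4*I*pi/5) + 3*exp(4*I*pi/5) + 2*exp(2*I*pi/5))] = 10/5 = 2
  <chi_rho, chi_3> = (1/5)[1*(10)*conj(1) + 1*(3 + 2*exp(-4*I*pi/5) + exp(-2*I*pi/5) + 2*exp(4*I*pi/5) + 2*exp(2*I*pi/5))*conj(exp(-4*I*pi/5)) + 1*(3 + 2*exp(-2*I*pi/5) + exp(-4*I*pi/5) + 2*exp(4*I*pi/5) + 2*exp(2*I*pi/5))*conj(exp(2*I*pi/5)) + 1*(3 + 2*exp(-2*I*pi/5) + 2*exp(-4*I*pi/5) + exp(4*I*pi/5) + 2*exp(2*I*pi/5))*conj(exp(-2*I*pi/5)) + 1*(3 + 2*exp(-2*I*pi/5) + 2*exp(-4*I*pi/5) + exp(2*I*pi/5) + 2*exp(4*I*pi/5))*conj(exp(4*I*pi/5))]
      = (1/5)[(10) + (2 + 2*exp(-2*I*pi/5) + 2*exp(-4*I*pi/5) + exp(2*I*pi/5) + 3*exp(4*I*pi/5)) + (2 + 3*exp(-2*I*pi/5) + 2*exp(-4*I*pi/5) + exp(4*I*pi/5) + 2*exp(2*I*pi/5)) + (2 + 2*exp(-2*I*pi/5) + exp(-4*I*pi/5) + 2*exp(4*I*pi/5) + 3*exp(2*I*pi/5)) + (2 + 3*exp(-4*I*pi/5) + exp(-2*I*pi/5) + 2*exp(4*I*pi/5) + 2*exp(2*I*pi/5))] = 10/5 = 2
  <chi_rho, chi_4> = (1/5)[1*(10)*conj(1) + 1*(3 + 2*exp(-4*I*pi/5) + exp(-2*I*pi/5) + 2*exp(4*I*pi/5) + 2*exp(2*I*pi/5))*conj(exp(-2*I*pi/5)) + 1*(3 + 2*exp(-2*I*pi/5) + exp(-4*I*pi/5) + 2*exp(4*I*pi/5) + 2*exp(2*I*pi/5))*conj(exp(-4*I*pi/5)) + 1*(3 + 2*exp(-2*I*pi/5) + 2*exp(-4*I*pi/5) + exp(4*I*pi/5) + 2*exp(2*I*pi/5))*conj(exp(4*I*pi/5)) + 1*(3 + 2*exp(-2*I*pi/5) + 2*exp(-4*I*pi/5) + exp(2*I*pi/5) + 2*exp(4*I*pi/5))*conj(exp(2*I*pi/5))]
      = (1/5)[(10) + (1 + 2*exp(-2*I*pi/5) + 2*exp(-4*I*pi/5) + 2*exp(4*I*pi/5) + 3*exp(2*I*pi/5)) + (1 + 2*exp(-2*I*pi/5) + 2*exp(-4*I*pi/5) + 3*exp(4*I*pi/5) + 2*exp(2*I*pi/5)) + (1 + 2*exp(-2*I*pi/5) + 3*exp(-4*I*pi/5) + 2*exp(4*I*pi/5) + 2*exp(2*I*pi/5)) + (1 + 3*exp(-2*I*pi/5) + 2*exp(-4*I*pi/5) + 2*exp(4*I*pi/5) + 2*exp(2*I*pi/5))] = 5/5 = 1
(Exp terms are combined using exp(i*s)*conj(exp(i*t)) = exp(i*(s-t)), and sums of them are collapsed using the identity that for every m > 1 the m distinct m-th roots of unity sum to 0, e.g. 1 + exp(2*I*pi/3) + exp(-2*I*pi/3) = 0.)
Dimension check: dim(rho) = sum (mult * dim) = 3*1 + 2*1 + 2*1 + 2*1 + 1*1 = 10 = chi_rho(e) = 10.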